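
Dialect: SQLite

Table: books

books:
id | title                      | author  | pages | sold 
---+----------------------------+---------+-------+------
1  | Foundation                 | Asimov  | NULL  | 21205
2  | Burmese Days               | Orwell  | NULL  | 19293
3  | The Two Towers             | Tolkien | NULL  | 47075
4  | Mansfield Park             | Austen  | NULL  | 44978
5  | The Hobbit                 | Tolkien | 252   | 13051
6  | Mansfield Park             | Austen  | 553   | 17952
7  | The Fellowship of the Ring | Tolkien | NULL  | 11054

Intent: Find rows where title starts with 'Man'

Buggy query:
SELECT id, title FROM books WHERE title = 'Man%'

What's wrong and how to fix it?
Bug: '=' compares the literal string including the % character; pattern matching needs LIKE

Fix: Replace '=' with LIKE so 'Man%' is treated as a pattern

Corrected query:
SELECT id, title FROM books WHERE title LIKE 'Man%'

Result:
id | title         
---+---------------
4  | Mansfield Park
6  | Mansfield Park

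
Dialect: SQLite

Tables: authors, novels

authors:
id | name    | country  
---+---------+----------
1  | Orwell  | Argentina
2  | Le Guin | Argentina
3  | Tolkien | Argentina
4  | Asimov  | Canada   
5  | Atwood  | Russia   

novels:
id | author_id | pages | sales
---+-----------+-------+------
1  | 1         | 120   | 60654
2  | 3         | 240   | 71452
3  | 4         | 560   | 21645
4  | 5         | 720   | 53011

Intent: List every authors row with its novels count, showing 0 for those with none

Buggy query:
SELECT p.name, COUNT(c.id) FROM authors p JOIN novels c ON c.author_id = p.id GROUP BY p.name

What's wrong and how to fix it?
Bug: An inner join excludes parents with zero children

Fix: Switch to LEFT JOIN to retain unmatched parent rows

Corrected query:
SELECT p.name, COUNT(c.id) FROM authors p LEFT JOIN novels c ON c.author_id = p.id GROUP BY p.name

Result:
name    | COUNT(c.id)
--------+------------
Asimov  | 1          
Atwood  | 1          
Le Guin | 0          
Orwell  | 1          
Tolkien | 1          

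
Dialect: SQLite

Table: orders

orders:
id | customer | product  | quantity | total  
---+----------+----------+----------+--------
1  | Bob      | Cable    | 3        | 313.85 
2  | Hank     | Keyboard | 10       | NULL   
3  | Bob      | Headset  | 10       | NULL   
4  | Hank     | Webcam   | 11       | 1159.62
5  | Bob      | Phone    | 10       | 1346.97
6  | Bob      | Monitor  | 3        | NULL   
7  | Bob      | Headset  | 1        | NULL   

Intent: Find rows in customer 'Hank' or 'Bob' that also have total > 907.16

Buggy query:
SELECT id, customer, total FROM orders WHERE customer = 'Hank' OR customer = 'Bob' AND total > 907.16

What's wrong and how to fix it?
Bug: AND binds tighter than OR, so this parses as customer = 'Hank' OR (customer = 'Bob' AND total > 907.16)

Fix: Add parentheses around the OR so the AND applies to both alternatives

Corrected query:
SELECT id, customer, total FROM orders WHERE (customer = 'Hank' OR customer = 'Bob') AND total > 907.16

Result:
id | customer | total  
---+----------+--------
4  | Hank     | 1159.62
5  | Bob      | 1346.97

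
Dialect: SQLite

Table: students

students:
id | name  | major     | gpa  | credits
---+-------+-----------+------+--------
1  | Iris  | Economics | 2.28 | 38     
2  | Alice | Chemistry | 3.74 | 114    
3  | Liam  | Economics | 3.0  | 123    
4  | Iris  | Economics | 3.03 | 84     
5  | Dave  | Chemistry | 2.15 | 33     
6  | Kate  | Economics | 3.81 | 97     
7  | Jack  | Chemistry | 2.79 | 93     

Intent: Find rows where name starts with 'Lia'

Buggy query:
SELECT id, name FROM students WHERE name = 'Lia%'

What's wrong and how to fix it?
Bug: '=' compares the literal string including the % character; pattern matching needs LIKE

Fix: Use LIKE for wildcard pattern matching

Corrected query:
SELECT id, name FROM students WHERE name LIKE 'Lia%'

Result:
id | name
---+-----
3  | Liam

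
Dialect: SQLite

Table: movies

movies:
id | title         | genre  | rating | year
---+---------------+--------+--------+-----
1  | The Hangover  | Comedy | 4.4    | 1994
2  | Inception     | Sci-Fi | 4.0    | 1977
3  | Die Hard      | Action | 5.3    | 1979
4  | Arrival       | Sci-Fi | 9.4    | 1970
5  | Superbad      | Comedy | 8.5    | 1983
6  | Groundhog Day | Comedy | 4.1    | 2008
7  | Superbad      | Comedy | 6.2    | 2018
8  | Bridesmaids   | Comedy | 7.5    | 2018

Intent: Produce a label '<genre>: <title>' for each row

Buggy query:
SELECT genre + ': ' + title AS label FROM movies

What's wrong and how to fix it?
Bug: SQLite uses || for string concatenation; + coerces text to numbers (yielding 0)

Fix: Replace + with || to concatenate text

Corrected query:
SELECT genre || ': ' || title AS label FROM movies

Result:
label                
---------------------
Comedy: The Hangover 
Sci-Fi: Inception    
Action: Die Hard     
Sci-Fi: Arrival      
Comedy: Superbad     
Comedy: Groundhog Day
Comedy: Superbad     
Comedy: Bridesmaids  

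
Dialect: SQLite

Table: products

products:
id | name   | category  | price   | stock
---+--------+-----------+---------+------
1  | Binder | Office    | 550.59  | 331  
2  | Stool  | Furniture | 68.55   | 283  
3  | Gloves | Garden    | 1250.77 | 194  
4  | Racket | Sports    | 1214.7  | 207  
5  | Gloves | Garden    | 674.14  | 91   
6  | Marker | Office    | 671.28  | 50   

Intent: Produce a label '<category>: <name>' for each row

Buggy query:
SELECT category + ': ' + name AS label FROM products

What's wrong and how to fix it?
Bug: SQLite uses || for string concatenation; + coerces text to numbers (yielding 0)

Fix: Use the || operator for string concatenation

Corrected query:
SELECT category || ': ' || name AS label FROM products

Result:
label           
----------------
Office: Binder  
Furniture: Stool
Garden: Gloves  
Sports: Racket  
Garden: Gloves  
Office: Marker  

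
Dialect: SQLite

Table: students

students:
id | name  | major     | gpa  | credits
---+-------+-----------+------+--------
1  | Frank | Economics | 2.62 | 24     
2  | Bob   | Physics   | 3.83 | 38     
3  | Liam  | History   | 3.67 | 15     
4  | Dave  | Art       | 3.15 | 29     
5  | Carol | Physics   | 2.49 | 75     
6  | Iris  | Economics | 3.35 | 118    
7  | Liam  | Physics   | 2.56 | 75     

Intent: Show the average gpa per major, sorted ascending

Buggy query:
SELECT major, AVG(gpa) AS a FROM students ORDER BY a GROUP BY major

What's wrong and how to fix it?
Bug: ORDER BY appears before GROUP BY; SQL clause order requires GROUP BY first

Fix: Move ORDER BY to the end, after GROUP BY

Corrected query:
SELECT major, AVG(gpa) AS a FROM students GROUP BY major ORDER BY a

Result:
major     | a    
----------+------
Physics   | 2.96 
Economics | 2.985
Art       | 3.15 
History   | 3.67 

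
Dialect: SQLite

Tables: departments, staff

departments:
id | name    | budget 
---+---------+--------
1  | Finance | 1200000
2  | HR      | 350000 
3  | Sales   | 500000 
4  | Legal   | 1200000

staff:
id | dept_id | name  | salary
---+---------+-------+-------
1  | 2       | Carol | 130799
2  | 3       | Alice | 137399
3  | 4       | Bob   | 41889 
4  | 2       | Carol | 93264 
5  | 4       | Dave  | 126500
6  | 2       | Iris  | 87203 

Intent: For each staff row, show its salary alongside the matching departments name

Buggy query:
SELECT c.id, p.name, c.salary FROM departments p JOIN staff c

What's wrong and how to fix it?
Bug: Missing join condition: each staff row is matched to all departments rows instead of just its own

Fix: Add ON c.dept_id = p.id to the JOIN

Corrected query:
SELECT c.id, p.name, c.salary FROM departments p JOIN staff c ON c.dept_id = p.id

Result:
id | name  | salary
---+-------+-------
1  | HR    | 130799
2  | Sales | 137399
3  | Legal | 41889 
4  | HR    | 93264 
5  | Legal | 126500
6  | HR    | 87203 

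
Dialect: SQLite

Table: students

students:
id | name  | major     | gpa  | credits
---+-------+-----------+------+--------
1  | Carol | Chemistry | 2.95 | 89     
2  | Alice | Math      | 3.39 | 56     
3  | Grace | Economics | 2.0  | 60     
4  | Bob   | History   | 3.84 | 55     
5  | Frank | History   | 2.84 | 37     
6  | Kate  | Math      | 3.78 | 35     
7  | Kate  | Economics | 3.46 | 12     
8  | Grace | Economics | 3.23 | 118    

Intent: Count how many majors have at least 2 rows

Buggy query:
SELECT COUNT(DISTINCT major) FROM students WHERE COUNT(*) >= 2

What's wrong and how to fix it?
Bug: COUNT(*) cannot appear in WHERE; the per-group count doesn't exist yet

Fix: Use a subquery that GROUPs and filters with HAVING, then count its rows

Corrected query:
SELECT COUNT(*) FROM (SELECT major FROM students GROUP BY major HAVING COUNT(*) >= 2)

Result:
COUNT(*)
--------
3       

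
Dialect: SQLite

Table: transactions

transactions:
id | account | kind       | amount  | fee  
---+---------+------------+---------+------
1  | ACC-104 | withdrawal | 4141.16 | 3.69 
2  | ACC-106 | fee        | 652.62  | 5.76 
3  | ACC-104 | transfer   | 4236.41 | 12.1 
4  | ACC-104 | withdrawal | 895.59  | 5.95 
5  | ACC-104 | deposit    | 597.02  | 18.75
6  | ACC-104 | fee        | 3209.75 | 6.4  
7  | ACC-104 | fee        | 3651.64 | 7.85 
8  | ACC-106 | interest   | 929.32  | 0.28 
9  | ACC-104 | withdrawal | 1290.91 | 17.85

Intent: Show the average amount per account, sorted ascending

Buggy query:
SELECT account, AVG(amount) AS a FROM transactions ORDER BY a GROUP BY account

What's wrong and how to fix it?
Bug: GROUP BY must precede ORDER BY

Fix: Reorder: SELECT … FROM … GROUP BY … ORDER BY …

Corrected query:
SELECT account, AVG(amount) AS a FROM transactions GROUP BY account ORDER BY a

Result:
account | a      
--------+--------
ACC-106 | 790.97 
ACC-104 | 2574.64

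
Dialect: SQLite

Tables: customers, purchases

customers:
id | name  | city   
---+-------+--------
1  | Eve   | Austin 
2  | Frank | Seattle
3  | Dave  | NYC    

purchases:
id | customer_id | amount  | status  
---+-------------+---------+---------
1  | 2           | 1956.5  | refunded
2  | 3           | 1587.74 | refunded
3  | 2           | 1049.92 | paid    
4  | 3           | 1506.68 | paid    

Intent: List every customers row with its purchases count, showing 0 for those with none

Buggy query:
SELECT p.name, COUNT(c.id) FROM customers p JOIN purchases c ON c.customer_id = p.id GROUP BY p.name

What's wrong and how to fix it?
Bug: An inner join excludes parents with zero children

Fix: Use LEFT JOIN so parents without children still appear (COUNT(c.id) gives 0)

Corrected query:
SELECT p.name, COUNT(c.id) FROM customers p LEFT JOIN purchases c ON c.customer_id = p.id GROUP BY p.name

Result:
name  | COUNT(c.id)
------+------------
Dave  | 2          
Eve   | 0          
Frank | 2          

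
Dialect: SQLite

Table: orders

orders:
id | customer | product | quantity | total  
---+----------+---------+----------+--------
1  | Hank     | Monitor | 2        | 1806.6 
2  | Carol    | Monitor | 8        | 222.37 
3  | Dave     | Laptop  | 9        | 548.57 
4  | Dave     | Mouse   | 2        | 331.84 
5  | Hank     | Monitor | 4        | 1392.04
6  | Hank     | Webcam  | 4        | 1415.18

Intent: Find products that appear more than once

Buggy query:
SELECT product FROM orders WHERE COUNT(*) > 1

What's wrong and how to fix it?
Bug: WHERE can't reference COUNT(*); aggregates are computed after WHERE

Fix: GROUP BY product, then filter groups with HAVING COUNT(*) > 1

Corrected query:
SELECT product FROM orders GROUP BY product HAVING COUNT(*) > 1

Result:
product
-------
Monitor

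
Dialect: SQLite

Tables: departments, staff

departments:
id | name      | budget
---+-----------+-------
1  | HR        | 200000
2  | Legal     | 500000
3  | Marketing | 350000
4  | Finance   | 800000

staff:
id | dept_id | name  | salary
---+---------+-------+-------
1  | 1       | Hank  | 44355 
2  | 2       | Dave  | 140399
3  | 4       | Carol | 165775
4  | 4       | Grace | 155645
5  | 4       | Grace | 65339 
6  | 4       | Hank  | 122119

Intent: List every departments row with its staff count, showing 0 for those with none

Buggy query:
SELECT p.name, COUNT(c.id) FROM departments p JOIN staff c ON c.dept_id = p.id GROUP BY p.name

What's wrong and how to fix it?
Bug: An inner join excludes parents with zero children

Fix: Switch to LEFT JOIN to retain unmatched parent rows

Corrected query:
SELECT p.name, COUNT(c.id) FROM departments p LEFT JOIN staff c ON c.dept_id = p.id GROUP BY p.name

Result:
name      | COUNT(c.id)
----------+------------
Finance   | 4          
HR        | 1          
Legal     | 1          
Marketing | 0          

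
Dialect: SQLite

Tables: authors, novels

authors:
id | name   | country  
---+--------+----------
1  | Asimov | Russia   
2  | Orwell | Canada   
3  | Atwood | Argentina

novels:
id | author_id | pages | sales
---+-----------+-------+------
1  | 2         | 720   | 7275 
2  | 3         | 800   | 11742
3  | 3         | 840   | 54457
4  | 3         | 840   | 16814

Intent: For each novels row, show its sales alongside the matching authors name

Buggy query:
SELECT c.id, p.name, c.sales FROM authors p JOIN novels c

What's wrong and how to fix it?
Bug: Missing join condition: each novels row is matched to all authors rows instead of just its own

Fix: Add ON c.author_id = p.id to the JOIN

Corrected query:
SELECT c.id, p.name, c.sales FROM authors p JOIN novels c ON c.author_id = p.id

Result:
id | name   | sales
---+--------+------
1  | Orwell | 7275 
2  | Atwood | 11742
3  | Atwood | 54457
4  | Atwood | 16814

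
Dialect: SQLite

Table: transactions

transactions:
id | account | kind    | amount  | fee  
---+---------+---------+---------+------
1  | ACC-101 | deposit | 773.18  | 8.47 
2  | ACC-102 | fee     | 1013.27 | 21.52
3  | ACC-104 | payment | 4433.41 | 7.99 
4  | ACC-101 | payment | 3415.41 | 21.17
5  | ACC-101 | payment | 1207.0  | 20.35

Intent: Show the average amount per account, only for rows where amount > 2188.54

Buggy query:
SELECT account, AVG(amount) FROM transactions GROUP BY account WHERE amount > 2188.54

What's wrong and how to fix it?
Bug: WHERE cannot follow GROUP BY

Fix: Place WHERE between FROM and GROUP BY

Corrected query:
SELECT account, AVG(amount) FROM transactions WHERE amount > 2188.54 GROUP BY account

Result:
account | AVG(amount)
--------+------------
ACC-101 | 3415.41    
ACC-104 | 4433.41    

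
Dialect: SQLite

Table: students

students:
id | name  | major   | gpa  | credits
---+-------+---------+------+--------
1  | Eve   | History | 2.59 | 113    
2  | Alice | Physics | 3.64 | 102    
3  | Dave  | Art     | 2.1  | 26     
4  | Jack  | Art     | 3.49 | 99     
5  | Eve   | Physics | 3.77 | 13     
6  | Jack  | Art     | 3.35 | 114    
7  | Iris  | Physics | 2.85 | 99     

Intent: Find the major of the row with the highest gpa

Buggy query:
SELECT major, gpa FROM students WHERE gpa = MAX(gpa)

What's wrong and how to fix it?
Bug: WHERE is evaluated per row; an aggregate over the whole table isn't defined there

Fix: Use a subquery: WHERE gpa = (SELECT MAX(gpa) FROM students)

Corrected query:
SELECT major, gpa FROM students WHERE gpa = (SELECT MAX(gpa) FROM students)

Result:
major   | gpa 
--------+-----
Physics | 3.77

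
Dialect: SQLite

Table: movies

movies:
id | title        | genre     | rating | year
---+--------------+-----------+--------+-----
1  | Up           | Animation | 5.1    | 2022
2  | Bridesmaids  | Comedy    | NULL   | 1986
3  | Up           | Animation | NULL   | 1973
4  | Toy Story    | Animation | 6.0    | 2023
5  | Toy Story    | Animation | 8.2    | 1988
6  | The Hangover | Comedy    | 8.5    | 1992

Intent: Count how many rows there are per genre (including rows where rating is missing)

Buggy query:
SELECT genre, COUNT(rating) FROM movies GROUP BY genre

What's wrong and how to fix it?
Bug: COUNT(column) counts non-NULL values only; rows with NULL rating aren't counted

Fix: Use COUNT(*) to count all rows regardless of NULL

Corrected query:
SELECT genre, COUNT(*) FROM movies GROUP BY genre

Result:
genre     | COUNT(*)
----------+---------
Animation | 4       
Comedy    | 2       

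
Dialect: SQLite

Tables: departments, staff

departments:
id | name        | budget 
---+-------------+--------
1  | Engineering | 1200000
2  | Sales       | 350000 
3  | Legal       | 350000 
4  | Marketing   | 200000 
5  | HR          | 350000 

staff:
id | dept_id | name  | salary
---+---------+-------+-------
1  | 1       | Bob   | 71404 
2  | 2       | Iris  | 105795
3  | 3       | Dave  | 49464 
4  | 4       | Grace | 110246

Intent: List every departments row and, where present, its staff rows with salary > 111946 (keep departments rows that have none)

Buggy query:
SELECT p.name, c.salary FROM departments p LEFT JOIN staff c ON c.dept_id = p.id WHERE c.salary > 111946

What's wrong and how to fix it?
Bug: Filtering c.salary in WHERE discards the NULL rows produced by LEFT JOIN, turning it into an inner join

Fix: Put 'c.salary > 111946' in the JOIN's ON clause instead of WHERE

Corrected query:
SELECT p.name, c.salary FROM departments p LEFT JOIN staff c ON c.dept_id = p.id AND c.salary > 111946

Result:
name        | salary
------------+-------
Engineering | NULL  
Sales       | NULL  
Legal       | NULL  
Marketing   | NULL  
HR          | NULL  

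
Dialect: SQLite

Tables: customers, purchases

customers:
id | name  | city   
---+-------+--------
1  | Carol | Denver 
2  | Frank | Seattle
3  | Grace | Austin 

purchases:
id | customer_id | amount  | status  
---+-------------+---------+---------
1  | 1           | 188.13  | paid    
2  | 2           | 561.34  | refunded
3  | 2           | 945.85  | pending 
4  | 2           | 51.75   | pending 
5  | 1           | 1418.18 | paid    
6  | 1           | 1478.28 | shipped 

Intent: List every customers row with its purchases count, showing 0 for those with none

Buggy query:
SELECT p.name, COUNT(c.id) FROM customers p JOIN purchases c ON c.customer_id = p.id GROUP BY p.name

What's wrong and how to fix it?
Bug: An inner join excludes parents with zero children

Fix: Switch to LEFT JOIN to retain unmatched parent rows

Corrected query:
SELECT p.name, COUNT(c.id) FROM customers p LEFT JOIN purchases c ON c.customer_id = p.id GROUP BY p.name

Result:
name  | COUNT(c.id)
------+------------
Carol | 3          
Frank | 3          
Grace | 0          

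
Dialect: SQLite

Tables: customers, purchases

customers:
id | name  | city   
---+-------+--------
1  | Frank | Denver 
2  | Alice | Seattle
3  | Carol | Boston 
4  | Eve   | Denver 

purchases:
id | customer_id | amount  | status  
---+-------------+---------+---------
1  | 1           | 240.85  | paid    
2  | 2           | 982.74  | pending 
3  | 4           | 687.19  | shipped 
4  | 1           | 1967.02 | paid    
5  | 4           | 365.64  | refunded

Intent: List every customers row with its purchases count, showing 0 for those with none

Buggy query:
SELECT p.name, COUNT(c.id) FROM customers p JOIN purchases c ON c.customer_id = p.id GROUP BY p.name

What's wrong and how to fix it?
Bug: INNER JOIN drops customers rows that have no matching purchases rows

Fix: Switch to LEFT JOIN to retain unmatched parent rows

Corrected query:
SELECT p.name, COUNT(c.id) FROM customers p LEFT JOIN purchases c ON c.customer_id = p.id GROUP BY p.name

Result:
name  | COUNT(c.id)
------+------------
Alice | 1          
Carol | 0          
Eve   | 2          
Frank | 2          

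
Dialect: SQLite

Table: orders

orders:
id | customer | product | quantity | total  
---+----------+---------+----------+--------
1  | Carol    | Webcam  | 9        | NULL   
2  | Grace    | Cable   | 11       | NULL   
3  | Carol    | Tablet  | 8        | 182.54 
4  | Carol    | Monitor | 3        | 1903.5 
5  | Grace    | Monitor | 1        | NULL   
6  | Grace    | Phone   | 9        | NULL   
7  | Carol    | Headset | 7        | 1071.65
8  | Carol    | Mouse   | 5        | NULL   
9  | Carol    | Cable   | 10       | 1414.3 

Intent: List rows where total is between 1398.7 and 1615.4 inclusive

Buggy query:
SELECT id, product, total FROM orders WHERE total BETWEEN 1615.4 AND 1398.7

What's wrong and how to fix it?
Bug: BETWEEN expects the lower bound first; with 1615.4 AND 1398.7 the range is empty

Fix: Swap the bounds so the smaller value comes first

Corrected query:
SELECT id, product, total FROM orders WHERE total BETWEEN 1398.7 AND 1615.4

Result:
id | product | total 
---+---------+-------
9  | Cable   | 1414.3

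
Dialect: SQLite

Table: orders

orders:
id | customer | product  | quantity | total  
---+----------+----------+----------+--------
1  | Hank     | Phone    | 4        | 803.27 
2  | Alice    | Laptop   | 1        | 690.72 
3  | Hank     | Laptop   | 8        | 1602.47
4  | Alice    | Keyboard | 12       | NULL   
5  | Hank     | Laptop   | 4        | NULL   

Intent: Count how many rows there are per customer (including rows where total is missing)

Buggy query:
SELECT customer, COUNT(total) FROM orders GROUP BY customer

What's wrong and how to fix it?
Bug: COUNT(total) skips NULLs, so groups with missing total are undercounted

Fix: Replace COUNT(total) with COUNT(*)

Corrected query:
SELECT customer, COUNT(*) FROM orders GROUP BY customer

Result:
customer | COUNT(*)
---------+---------
Alice    | 2       
Hank     | 3       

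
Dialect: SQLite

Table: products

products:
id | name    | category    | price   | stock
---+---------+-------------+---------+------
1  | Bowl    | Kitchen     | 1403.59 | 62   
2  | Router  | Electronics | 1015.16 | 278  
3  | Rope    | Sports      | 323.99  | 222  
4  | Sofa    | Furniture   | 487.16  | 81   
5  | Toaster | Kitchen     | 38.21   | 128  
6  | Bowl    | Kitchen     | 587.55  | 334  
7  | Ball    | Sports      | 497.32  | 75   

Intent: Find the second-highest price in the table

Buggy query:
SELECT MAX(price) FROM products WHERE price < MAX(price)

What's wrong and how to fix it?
Bug: The inner MAX is an aggregate inside WHERE, which is not allowed

Fix: Put the inner MAX in a scalar subquery

Corrected query:
SELECT MAX(price) FROM products WHERE price < (SELECT MAX(price) FROM products)

Result:
MAX(price)
----------
1015.16   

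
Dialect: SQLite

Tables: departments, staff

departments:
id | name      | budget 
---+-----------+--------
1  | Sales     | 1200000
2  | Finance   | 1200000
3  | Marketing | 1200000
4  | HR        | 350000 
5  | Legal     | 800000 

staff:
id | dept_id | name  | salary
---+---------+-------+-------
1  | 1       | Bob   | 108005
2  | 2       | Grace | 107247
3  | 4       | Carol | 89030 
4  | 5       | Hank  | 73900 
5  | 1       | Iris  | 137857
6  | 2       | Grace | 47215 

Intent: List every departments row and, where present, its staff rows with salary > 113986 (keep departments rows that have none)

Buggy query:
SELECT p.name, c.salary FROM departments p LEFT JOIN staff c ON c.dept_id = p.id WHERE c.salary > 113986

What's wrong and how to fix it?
Bug: A WHERE condition on the right-hand table after LEFT JOIN drops unmatched parents

Fix: Put 'c.salary > 113986' in the JOIN's ON clause instead of WHERE

Corrected query:
SELECT p.name, c.salary FROM departments p LEFT JOIN staff c ON c.dept_id = p.id AND c.salary > 113986

Result:
name      | salary
----------+-------
Sales     | 137857
Finance   | NULL  
Marketing | NULL  
HR        | NULL  
Legal     | NULL  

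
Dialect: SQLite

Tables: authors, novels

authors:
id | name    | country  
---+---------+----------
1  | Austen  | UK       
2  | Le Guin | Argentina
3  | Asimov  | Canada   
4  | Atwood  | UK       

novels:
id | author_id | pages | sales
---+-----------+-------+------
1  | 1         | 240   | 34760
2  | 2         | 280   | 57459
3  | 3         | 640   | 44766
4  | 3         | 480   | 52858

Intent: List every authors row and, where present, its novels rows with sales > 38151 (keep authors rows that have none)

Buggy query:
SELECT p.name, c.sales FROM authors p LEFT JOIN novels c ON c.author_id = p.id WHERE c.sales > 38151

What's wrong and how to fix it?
Bug: A WHERE condition on the right-hand table after LEFT JOIN drops unmatched parents

Fix: Move the right-table condition into the ON clause so unmatched parents are kept

Corrected query:
SELECT p.name, c.sales FROM authors p LEFT JOIN novels c ON c.author_id = p.id AND c.sales > 38151

Result:
name    | sales
--------+------
Austen  | NULL 
Le Guin | 57459
Asimov  | 44766
Asimov  | 52858
Atwood  | NULL 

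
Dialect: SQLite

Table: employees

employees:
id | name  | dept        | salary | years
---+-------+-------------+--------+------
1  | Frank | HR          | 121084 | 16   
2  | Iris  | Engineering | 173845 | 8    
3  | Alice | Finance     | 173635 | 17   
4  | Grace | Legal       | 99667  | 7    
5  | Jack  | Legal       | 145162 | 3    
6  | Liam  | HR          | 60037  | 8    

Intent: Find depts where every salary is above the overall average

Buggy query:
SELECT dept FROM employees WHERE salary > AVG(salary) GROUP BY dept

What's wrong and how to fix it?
Bug: WHERE evaluates per row before aggregation, so AVG() is unavailable

Fix: Compute the overall average in a scalar subquery and compare each group's MIN against it in HAVING

Corrected query:
SELECT dept FROM employees GROUP BY dept HAVING MIN(salary) > (SELECT AVG(salary) FROM employees)

Result:
dept       
-----------
Engineering
Finance    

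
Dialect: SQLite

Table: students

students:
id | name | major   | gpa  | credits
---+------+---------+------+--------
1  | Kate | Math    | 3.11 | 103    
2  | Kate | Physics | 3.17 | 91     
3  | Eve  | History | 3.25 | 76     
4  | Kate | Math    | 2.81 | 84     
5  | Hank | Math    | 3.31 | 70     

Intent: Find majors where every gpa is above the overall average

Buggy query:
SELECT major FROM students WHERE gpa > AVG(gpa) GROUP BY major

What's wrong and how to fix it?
Bug: WHERE evaluates per row before aggregation, so AVG() is unavailable

Fix: Compute the overall average in a scalar subquery and compare each group's MIN against it in HAVING

Corrected query:
SELECT major FROM students GROUP BY major HAVING MIN(gpa) > (SELECT AVG(gpa) FROM students)

Result:
major  
-------
History
Physics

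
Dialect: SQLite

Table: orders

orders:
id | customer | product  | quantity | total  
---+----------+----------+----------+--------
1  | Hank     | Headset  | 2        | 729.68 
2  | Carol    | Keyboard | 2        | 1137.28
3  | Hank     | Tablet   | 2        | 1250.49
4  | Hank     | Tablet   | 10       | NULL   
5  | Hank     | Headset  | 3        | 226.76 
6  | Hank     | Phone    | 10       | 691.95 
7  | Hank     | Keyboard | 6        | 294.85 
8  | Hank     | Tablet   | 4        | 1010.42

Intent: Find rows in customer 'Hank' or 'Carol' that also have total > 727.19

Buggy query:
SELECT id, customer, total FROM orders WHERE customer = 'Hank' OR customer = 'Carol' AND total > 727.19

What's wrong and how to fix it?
Bug: Without parentheses, AND is evaluated before OR, so the total filter only applies to the 'Carol' branch

Fix: Add parentheses around the OR so the AND applies to both alternatives

Corrected query:
SELECT id, customer, total FROM orders WHERE (customer = 'Hank' OR customer = 'Carol') AND total > 727.19

Result:
id | customer | total  
---+----------+--------
1  | Hank     | 729.68 
2  | Carol    | 1137.28
3  | Hank     | 1250.49
8  | Hank     | 1010.42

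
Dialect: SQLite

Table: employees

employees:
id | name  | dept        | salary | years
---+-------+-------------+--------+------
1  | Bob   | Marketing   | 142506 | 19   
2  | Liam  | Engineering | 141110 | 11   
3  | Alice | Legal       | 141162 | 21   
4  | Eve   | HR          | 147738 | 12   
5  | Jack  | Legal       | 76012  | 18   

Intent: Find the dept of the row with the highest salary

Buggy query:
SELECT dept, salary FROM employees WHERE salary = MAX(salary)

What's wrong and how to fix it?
Bug: MAX(salary) is an aggregate and cannot be used directly in WHERE

Fix: Wrap MAX in a scalar subquery so WHERE compares against a single value

Corrected query:
SELECT dept, salary FROM employees WHERE salary = (SELECT MAX(salary) FROM employees)

Result:
dept | salary
-----+-------
HR   | 147738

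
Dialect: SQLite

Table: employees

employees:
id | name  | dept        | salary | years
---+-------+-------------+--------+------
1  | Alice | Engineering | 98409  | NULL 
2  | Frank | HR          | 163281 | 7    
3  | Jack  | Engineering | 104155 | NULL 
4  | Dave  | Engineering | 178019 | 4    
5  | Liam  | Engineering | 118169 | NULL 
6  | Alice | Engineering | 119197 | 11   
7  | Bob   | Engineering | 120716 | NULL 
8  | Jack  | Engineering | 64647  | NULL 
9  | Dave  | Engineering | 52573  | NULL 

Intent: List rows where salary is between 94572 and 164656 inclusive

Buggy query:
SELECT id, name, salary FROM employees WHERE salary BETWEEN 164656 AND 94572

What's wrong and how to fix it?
Bug: BETWEEN expects the lower bound first; with 164656 AND 94572 the range is empty

Fix: Write BETWEEN 94572 AND 164656

Corrected query:
SELECT id, name, salary FROM employees WHERE salary BETWEEN 94572 AND 164656

Result:
id | name  | salary
---+-------+-------
1  | Alice | 98409 
2  | Frank | 163281
3  | Jack  | 104155
5  | Liam  | 118169
6  | Alice | 119197
7  | Bob   | 120716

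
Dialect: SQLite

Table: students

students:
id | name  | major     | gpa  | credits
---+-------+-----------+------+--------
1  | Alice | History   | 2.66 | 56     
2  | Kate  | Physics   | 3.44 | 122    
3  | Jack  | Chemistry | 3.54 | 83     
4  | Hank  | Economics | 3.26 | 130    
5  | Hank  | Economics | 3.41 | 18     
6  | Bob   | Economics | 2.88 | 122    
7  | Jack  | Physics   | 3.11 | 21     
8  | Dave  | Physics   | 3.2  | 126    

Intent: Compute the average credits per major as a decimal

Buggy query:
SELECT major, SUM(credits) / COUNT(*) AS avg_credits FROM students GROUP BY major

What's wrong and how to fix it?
Bug: SUM(credits) and COUNT(*) are both integers; the division truncates the fractional part

Fix: Cast one side to REAL so the division keeps the fractional part

Corrected query:
SELECT major, SUM(credits) * 1.0 / COUNT(*) AS avg_credits FROM students GROUP BY major

Result:
major     | avg_credits
----------+------------
Chemistry | 83         
Economics | 90         
History   | 56         
Physics   | 89.666667  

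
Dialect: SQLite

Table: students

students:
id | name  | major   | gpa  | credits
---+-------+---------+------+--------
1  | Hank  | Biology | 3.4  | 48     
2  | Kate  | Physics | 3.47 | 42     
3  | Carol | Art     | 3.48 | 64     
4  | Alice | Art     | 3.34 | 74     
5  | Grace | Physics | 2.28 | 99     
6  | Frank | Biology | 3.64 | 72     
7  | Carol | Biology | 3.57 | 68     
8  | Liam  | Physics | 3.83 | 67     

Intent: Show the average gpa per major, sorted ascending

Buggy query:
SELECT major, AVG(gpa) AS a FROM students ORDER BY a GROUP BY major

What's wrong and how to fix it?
Bug: GROUP BY must precede ORDER BY

Fix: Reorder: SELECT … FROM … GROUP BY … ORDER BY …

Corrected query:
SELECT major, AVG(gpa) AS a FROM students GROUP BY major ORDER BY a

Result:
major   | a       
--------+---------
Physics | 3.193333
Art     | 3.41    
Biology | 3.536667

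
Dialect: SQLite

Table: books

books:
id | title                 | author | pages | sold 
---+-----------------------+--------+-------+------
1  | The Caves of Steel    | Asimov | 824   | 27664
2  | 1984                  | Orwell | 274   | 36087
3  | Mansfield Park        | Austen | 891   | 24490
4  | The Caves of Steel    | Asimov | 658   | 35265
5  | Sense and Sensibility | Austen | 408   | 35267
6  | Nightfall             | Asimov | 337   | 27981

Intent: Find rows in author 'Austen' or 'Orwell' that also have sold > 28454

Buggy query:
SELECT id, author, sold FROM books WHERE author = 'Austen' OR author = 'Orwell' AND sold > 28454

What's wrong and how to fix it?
Bug: Without parentheses, AND is evaluated before OR, so the sold filter only applies to the 'Orwell' branch

Fix: Group the OR with parentheses (or use IN), then AND the threshold

Corrected query:
SELECT id, author, sold FROM books WHERE (author = 'Austen' OR author = 'Orwell') AND sold > 28454

Result:
id | author | sold 
---+--------+------
2  | Orwell | 36087
5  | Austen | 35267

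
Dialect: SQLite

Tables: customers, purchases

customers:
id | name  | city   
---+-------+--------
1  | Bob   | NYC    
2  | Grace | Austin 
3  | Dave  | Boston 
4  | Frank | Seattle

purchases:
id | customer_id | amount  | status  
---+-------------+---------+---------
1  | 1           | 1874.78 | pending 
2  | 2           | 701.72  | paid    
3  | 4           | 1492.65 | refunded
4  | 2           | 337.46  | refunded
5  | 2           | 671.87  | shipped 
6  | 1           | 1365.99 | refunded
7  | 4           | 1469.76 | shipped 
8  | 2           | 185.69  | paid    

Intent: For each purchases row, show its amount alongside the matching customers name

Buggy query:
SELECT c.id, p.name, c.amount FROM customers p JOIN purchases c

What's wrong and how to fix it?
Bug: JOIN with no ON clause produces a cartesian product; every purchases row pairs with every customers row

Fix: Add ON c.customer_id = p.id to the JOIN

Corrected query:
SELECT c.id, p.name, c.amount FROM customers p JOIN purchases c ON c.customer_id = p.id

Result:
id | name  | amount 
---+-------+--------
1  | Bob   | 1874.78
2  | Grace | 701.72 
3  | Frank | 1492.65
4  | Grace | 337.46 
5  | Grace | 671.87 
6  | Bob   | 1365.99
7  | Frank | 1469.76
8  | Grace | 185.69 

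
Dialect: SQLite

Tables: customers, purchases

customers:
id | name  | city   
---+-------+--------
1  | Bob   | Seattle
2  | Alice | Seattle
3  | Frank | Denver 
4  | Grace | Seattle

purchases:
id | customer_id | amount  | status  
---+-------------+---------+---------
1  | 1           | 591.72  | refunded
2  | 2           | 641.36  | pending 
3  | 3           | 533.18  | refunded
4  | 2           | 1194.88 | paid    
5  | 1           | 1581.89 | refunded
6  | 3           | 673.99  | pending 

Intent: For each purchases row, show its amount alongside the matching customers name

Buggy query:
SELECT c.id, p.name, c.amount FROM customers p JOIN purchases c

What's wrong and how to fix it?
Bug: Missing join condition: each purchases row is matched to all customers rows instead of just its own

Fix: Add ON c.customer_id = p.id to the JOIN

Corrected query:
SELECT c.id, p.name, c.amount FROM customers p JOIN purchases c ON c.customer_id = p.id

Result:
id | name  | amount 
---+-------+--------
1  | Bob   | 591.72 
2  | Alice | 641.36 
3  | Frank | 533.18 
4  | Alice | 1194.88
5  | Bob   | 1581.89
6  | Frank | 673.99 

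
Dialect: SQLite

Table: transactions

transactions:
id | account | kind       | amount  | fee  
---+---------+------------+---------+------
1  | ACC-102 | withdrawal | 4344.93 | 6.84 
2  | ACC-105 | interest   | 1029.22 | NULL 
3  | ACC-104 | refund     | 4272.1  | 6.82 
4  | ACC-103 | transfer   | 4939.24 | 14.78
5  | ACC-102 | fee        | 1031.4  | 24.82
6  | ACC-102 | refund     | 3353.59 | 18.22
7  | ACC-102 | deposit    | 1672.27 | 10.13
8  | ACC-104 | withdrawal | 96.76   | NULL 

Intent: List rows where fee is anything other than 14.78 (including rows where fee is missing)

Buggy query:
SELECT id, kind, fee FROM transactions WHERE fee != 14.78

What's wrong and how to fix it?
Bug: 'fee != 14.78' is unknown when fee is NULL, so NULL rows are silently excluded

Fix: Add an explicit OR fee IS NULL to include the missing-value rows

Corrected query:
SELECT id, kind, fee FROM transactions WHERE fee != 14.78 OR fee IS NULL

Result:
id | kind       | fee  
---+------------+------
1  | withdrawal | 6.84 
2  | interest   | NULL 
3  | refund     | 6.82 
5  | fee        | 24.82
6  | refund     | 18.22
7  | deposit    | 10.13
8  | withdrawal | NULL 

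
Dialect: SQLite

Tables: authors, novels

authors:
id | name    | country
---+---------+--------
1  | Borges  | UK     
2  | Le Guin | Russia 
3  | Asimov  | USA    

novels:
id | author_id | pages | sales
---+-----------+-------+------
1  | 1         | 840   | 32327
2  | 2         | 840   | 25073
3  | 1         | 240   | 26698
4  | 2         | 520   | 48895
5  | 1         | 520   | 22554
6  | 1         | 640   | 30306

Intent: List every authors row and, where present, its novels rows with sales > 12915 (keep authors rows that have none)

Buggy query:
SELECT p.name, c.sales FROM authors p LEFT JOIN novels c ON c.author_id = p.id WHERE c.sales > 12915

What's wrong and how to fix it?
Bug: Filtering c.sales in WHERE discards the NULL rows produced by LEFT JOIN, turning it into an inner join

Fix: Move the right-table condition into the ON clause so unmatched parents are kept

Corrected query:
SELECT p.name, c.sales FROM authors p LEFT JOIN novels c ON c.author_id = p.id AND c.sales > 12915

Result:
name    | sales
--------+------
Borges  | 22554
Borges  | 26698
Borges  | 30306
Borges  | 32327
Le Guin | 25073
Le Guin | 48895
Asimov  | NULL 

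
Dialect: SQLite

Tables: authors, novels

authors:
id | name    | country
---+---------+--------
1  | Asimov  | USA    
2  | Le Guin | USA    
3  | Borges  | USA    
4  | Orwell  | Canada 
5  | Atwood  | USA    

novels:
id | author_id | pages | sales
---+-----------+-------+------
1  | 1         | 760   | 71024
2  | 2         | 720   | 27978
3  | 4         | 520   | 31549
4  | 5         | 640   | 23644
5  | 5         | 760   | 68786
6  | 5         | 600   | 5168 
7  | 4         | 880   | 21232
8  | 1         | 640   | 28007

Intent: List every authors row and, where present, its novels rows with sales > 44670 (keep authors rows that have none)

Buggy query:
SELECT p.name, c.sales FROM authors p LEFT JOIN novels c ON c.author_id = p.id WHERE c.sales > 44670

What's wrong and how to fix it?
Bug: Filtering c.sales in WHERE discards the NULL rows produced by LEFT JOIN, turning it into an inner join

Fix: Move the right-table condition into the ON clause so unmatched parents are kept

Corrected query:
SELECT p.name, c.sales FROM authors p LEFT JOIN novels c ON c.author_id = p.id AND c.sales > 44670

Result:
name    | sales
--------+------
Asimov  | 71024
Le Guin | NULL 
Borges  | NULL 
Orwell  | NULL 
Atwood  | 68786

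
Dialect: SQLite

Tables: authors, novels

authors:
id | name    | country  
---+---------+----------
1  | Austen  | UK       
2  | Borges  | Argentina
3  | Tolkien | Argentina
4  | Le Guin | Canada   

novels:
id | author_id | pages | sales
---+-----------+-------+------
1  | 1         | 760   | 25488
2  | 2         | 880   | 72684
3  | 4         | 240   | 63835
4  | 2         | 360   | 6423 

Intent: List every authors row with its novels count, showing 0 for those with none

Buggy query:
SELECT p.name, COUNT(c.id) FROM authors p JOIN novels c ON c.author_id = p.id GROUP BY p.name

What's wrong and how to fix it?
Bug: An inner join excludes parents with zero children

Fix: Switch to LEFT JOIN to retain unmatched parent rows

Corrected query:
SELECT p.name, COUNT(c.id) FROM authors p LEFT JOIN novels c ON c.author_id = p.id GROUP BY p.name

Result:
name    | COUNT(c.id)
--------+------------
Austen  | 1          
Borges  | 2          
Le Guin | 1          
Tolkien | 0          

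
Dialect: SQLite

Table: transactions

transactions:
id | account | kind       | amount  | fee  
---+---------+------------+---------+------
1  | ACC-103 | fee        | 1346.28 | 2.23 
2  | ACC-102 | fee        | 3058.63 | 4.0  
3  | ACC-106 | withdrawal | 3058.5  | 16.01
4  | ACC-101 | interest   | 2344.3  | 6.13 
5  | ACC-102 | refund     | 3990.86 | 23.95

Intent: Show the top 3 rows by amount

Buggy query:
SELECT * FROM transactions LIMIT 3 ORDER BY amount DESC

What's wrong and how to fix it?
Bug: LIMIT must come after ORDER BY

Fix: Sort with ORDER BY, then apply LIMIT

Corrected query:
SELECT * FROM transactions ORDER BY amount DESC LIMIT 3

Result:
id | account | kind       | amount  | fee  
---+---------+------------+---------+------
5  | ACC-102 | refund     | 3990.86 | 23.95
2  | ACC-102 | fee        | 3058.63 | 4    
3  | ACC-106 | withdrawal | 3058.5  | 16.01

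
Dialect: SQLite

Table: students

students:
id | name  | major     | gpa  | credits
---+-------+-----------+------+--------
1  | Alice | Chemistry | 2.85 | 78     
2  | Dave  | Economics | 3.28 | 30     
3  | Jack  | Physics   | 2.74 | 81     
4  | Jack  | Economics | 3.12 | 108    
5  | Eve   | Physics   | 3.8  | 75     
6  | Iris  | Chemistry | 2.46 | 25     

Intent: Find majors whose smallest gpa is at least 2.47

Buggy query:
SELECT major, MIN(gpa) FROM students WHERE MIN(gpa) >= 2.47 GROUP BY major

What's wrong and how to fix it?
Bug: Aggregates like MIN are computed per group after WHERE runs

Fix: Use HAVING for the per-group MIN condition

Corrected query:
SELECT major, MIN(gpa) FROM students GROUP BY major HAVING MIN(gpa) >= 2.47

Result:
major     | MIN(gpa)
----------+---------
Economics | 3.12    
Physics   | 2.74    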